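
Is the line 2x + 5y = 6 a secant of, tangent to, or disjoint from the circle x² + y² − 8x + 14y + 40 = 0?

disjoint

Substituting the line into the circle gives 29x² − 364x + 1456 = 0.
Discriminant = (−364)² − 4·29·(1456) = −36400 < 0.
No real roots: the line does not meet the circle.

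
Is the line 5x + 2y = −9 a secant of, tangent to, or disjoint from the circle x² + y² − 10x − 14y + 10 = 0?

Centre (5, 7), r² = 64. Distance² from centre to line = (48)²/29 = 2304/29.
Since d² > r², the line lies outside the circle.

disjoint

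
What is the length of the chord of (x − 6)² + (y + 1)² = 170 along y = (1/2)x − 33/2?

Express y = (−33 + x)/2 and substitute into the circle:
5x² − 110x + 425 = 0  ⟹  x² − 22x + 85 = 0
x = 17 or x = 5, giving (17, −8) and (5, −14).
|(17, −8) − (5, −14)| = √((12)² + (6)²) = 6√5.

6√5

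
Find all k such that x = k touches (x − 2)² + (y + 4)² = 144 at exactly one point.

k = −10 or k = 14

The line touches the circle iff its distance from (2, −4) is 12:
|1·2 + 0·(−4) − k| / √1 = 12
|k − (2)| = 12, so k = 14 or k = −10.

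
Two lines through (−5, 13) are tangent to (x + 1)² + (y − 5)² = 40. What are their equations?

Write the tangent as mx − y + (13 − m·(−5)) = 0 and set its distance from the centre to 2√10:
(4m − (−8))² = 40(m² + 1)
3m² − 8m − 3 = 0, so m = 3 or m = −1/3.
Through (−5, 13) these give 3x − y = −28 and x + 3y = 34.

3x − y = −28 and x + 3y = 34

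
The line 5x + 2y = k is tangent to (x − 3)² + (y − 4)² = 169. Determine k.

k = 23 ± 13√29

Tangency holds when the distance from the centre (3, 4) to the line equals the radius 13:
|5·3 + 2·4 − k| / √29 = 13
|k − (23)| = 13√29.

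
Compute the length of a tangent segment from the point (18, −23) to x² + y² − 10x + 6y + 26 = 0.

√561

The centre is (5, −3) and r = 2√2. The square of the distance from P to the centre is 169 + 400 = 569.
By the tangent–radius right angle, tangent length = √(|PO|² − r²) = √561.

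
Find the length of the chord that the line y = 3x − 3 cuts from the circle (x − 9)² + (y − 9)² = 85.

Substitute y = 3x − 3:
10x² − 90x + 140 = 0  ⟹  x² − 9x + 14 = 0
x = 7 or x = 2, giving (7, 18) and (2, 3).
Chord length = distance between (7, 18) and (2, 3) = √250 = 5√10.

5√10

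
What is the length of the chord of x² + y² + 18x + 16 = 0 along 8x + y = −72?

2√65

The distance from (−9, 0) to the line is 0/√65, and r² = 65.
Chord = 2√(r² − d²) = 2·√(65) = 2√65.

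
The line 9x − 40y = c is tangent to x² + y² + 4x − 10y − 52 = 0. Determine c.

c = −587 or c = 151

Tangency holds when the distance from the centre (−2, 5) to the line equals the radius 9:
|9·(−2) − 40·5 − c| / √1681 = 9
|c − (−218)| = 9·41, so c = 151 or c = −587.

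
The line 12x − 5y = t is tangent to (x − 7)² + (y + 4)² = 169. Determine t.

t = −65 or t = 273

The line touches the circle iff its distance from (7, −4) is 13:
|12·7 − 5·(−4) − t| / √169 = 13
|t − (104)| = 13·13, so t = 273 or t = −65.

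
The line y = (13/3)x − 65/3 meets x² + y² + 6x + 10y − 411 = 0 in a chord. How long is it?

Express y = (−65 + 13x)/3 and substitute into the circle:
178x² − 1246x − 1424 = 0  ⟹  x² − 7x − 8 = 0
x = 8 or x = −1, giving (8, 13) and (−1, −26).
|(8, 13) − (−1, −26)| = √((9)² + (39)²) = 3√178.

3√178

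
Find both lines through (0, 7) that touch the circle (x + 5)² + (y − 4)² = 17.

Write the tangent as mx − y + (7 − m·(0)) = 0 and set its distance from the centre to √17:
(−5m − (−3))² = 17(m² + 1)
4m² − 15m − 4 = 0, so m = 4 or m = −1/4.
Through (0, 7) these give 4x − y = −7 and x + 4y = 28.

4x − y = −7 and x + 4y = 28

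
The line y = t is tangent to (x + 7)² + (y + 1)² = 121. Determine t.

t = −12 or t = 10

Tangency holds when the distance from the centre (−7, −1) to the line equals the radius 11:
|0·(−7) + 1·(−1) − t| / √1 = 11
|t − (−1)| = 11, so t = 10 or t = −12.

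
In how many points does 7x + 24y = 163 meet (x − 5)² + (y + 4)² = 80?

Substituting the line into the circle gives 625x² − 9386x + 35401 = 0.
Δ = 88096996 − 88502500 = −405504.
No real roots: the line does not meet the circle.

0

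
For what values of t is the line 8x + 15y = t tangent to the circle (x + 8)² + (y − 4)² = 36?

Tangency holds when the distance from the centre (−8, 4) to the line equals the radius 6:
|8·(−8) + 15·4 − t| / √289 = 6
|t − (−4)| = 6·17, so t = 98 or t = −106.

t = −106 or t = 98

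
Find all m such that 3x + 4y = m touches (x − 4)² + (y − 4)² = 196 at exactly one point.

m = −42 or m = 98

The line touches the circle iff its distance from (4, 4) is 14:
|3·4 + 4·4 − m| / √25 = 14
|m − (28)| = 14·5, so m = 98 or m = −42.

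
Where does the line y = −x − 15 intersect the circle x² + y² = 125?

(−10, −5) and (−5, −10)

From the line, y = −x − 15. Substituting:
2x² + 30x + 100 = 0  ⟹  x² + 15x + 50 = 0
x = −5 or x = −10, giving (−5, −10) and (−10, −5).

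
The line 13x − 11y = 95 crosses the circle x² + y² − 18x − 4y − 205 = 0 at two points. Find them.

From the line, y = (−95 + 13x)/11. Substituting:
290x² − 5220x − 11600 = 0  ⟹  x² − 18x − 40 = 0
x = 20 or x = −2, giving (20, 15) and (−2, −11).

(−2, −11) and (20, 15)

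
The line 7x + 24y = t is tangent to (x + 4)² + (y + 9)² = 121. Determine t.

t = −519 or t = 31

Tangency holds when the distance from the centre (−4, −9) to the line equals the radius 11:
|7·(−4) + 24·(−9) − t| / √625 = 11
|t − (−244)| = 11·25, so t = 31 or t = −519.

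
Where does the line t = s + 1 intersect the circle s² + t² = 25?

(−4, −3) and (3, 4)

Express t = s + 1 and substitute into the circle:
2s² + 2s − 24 = 0  ⟹  s² + s − 12 = 0
s = 3 or s = −4, giving (3, 4) and (−4, −3).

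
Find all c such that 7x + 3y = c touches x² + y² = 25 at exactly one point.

c = ±5√58

The line touches the circle iff its distance from (0, 0) is 5:
|7·0 + 3·0 − c| / √58 = 5
|c| = 5√58.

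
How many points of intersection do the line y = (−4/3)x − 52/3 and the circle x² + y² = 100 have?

0

Centre (0, 0), r² = 100. Distance² from centre to line = (52)²/25 = 2704/25.
Since d² > r², the line lies outside the circle.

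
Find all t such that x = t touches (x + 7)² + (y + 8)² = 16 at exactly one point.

t = −11 or t = −3

The line touches the circle iff its distance from (−7, −8) is 4:
|1·(−7) + 0·(−8) − t| / √1 = 4
|t − (−7)| = 4, so t = −3 or t = −11.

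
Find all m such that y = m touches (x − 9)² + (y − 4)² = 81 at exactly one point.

For a tangent, require d(centre, line) = r = 9.
|0·9 + 1·4 − m| / √1 = 9
|m − (4)| = 9, so m = 13 or m = −5.

m = −5 or m = 13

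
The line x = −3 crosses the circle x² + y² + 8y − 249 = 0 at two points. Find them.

The line gives x = −3. Substituting into the circle:
y² + 8y − 240 = 0
y = 12 or y = −20, giving (−3, 12) and (−3, −20).

(−3, −20) and (−3, 12)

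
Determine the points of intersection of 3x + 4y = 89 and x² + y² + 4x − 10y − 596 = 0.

Substitute y = (89 − 3x)/4:
25x² − 350x − 5175 = 0  ⟹  x² − 14x − 207 = 0
x = 23 or x = −9, giving (23, 5) and (−9, 29).

(−9, 29) and (23, 5)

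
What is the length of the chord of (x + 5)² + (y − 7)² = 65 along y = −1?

Express y = −1 and substitute into the circle:
x² + 10x + 24 = 0
x = −4 or x = −6, giving (−4, −1) and (−6, −1).
Chord length = distance between (−4, −1) and (−6, −1) = √4 = 2.

2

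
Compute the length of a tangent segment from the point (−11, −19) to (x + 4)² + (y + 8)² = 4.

The centre is (−4, −8) and r = 2. The square of the distance from P to the centre is 49 + 121 = 170.
Power of the point: PT² = |PO|² − r² = 166, so PT = √166.

√166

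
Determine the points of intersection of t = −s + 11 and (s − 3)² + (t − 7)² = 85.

(−3, 14) and (10, 1)

Substitute t = −s + 11:
2s² − 14s − 60 = 0  ⟹  s² − 7s − 30 = 0
s = 10 or s = −3, giving (10, 1) and (−3, 14).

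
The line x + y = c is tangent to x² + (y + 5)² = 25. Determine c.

c = −5 ± 5√2

Tangency holds when the distance from the centre (0, −5) to the line equals the radius 5:
|1·0 + 1·(−5) − c| / √2 = 5
|c − (−5)| = 5√2.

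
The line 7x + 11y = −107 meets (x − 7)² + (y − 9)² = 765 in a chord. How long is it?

3√170

Substitute y = (−107 − 7x)/11:
170x² + 1190x − 44200 = 0  ⟹  x² + 7x − 260 = 0
x = 13 or x = −20, giving (13, −18) and (−20, 3).
Chord length = distance between (13, −18) and (−20, 3) = √1530 = 3√170.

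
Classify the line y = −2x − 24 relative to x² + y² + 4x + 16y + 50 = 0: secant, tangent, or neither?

Substituting the line into the circle gives 5x² + 68x + 242 = 0.
Δ = 4624 − 4840 = −216.
No real roots: the line does not meet the circle.

neither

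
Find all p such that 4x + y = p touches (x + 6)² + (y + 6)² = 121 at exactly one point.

p = −30 ± 11√17

For a tangent, require d(centre, line) = r = 11.
|4·(−6) + 1·(−6) − p| / √17 = 11
|p − (−30)| = 11√17.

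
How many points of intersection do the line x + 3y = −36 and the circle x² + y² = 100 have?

Substituting the line into the circle gives 10x² + 72x + 396 = 0.
Discriminant = (72)² − 4·10·(396) = −10656 < 0.
No real roots: the line does not meet the circle.

0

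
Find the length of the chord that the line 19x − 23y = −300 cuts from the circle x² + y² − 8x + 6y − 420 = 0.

√890

Substitute y = (300 + 19x)/23:
890x² + 9790x − 90780 = 0  ⟹  x² + 11x − 102 = 0
x = 6 or x = −17, giving (6, 18) and (−17, −1).
|(6, 18) − (−17, −1)| = √((23)² + (19)²) = √890.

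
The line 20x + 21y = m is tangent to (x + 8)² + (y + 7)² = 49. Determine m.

m = −510 or m = −104

The line touches the circle iff its distance from (−8, −7) is 7:
|20·(−8) + 21·(−7) − m| / √841 = 7
|m − (−307)| = 7·29, so m = −104 or m = −510.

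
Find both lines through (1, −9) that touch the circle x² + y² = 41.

Write the tangent as mx − y + (−9 − m·(1)) = 0 and set its distance from the centre to √41:
[m·(−1) − (9)]² = 41(m² + 1)
20m² − 9m − 20 = 0, so m = 5/4 or m = −4/5.
Through (1, −9) these give 5x − 4y = 41 and 4x + 5y = −41.

5x − 4y = 41 and 4x + 5y = −41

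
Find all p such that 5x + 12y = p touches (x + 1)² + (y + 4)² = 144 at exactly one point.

The line touches the circle iff its distance from (−1, −4) is 12:
|5·(−1) + 12·(−4) − p| / √169 = 12
|p − (−53)| = 12·13, so p = 103 or p = −209.

p = −209 or p = 103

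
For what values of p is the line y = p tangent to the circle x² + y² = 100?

p = −10 or p = 10

For a tangent, require d(centre, line) = r = 10.
|0·0 + 1·0 − p| / √1 = 10
|p| = 10, so p = 10 or p = −10.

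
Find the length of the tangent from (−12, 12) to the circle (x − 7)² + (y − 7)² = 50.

With centre O = (7, 7), |OP|² = 386 and r² = 50.
By the tangent–radius right angle, tangent length = √(|PO|² − r²) = √336 = 4√21.

4√21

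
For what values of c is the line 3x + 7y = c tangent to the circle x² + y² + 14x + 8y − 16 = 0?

For a tangent, require d(centre, line) = r = 9.
|3·(−7) + 7·(−4) − c| / √58 = 9
|c − (−49)| = 9√58.

c = −49 ± 9√58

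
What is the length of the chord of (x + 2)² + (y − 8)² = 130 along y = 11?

Substitute y = 11:
x² + 4x − 117 = 0
x = 9 or x = −13, giving (9, 11) and (−13, 11).
|(9, 11) − (−13, 11)| = √((22)² + (0)²) = 22.

22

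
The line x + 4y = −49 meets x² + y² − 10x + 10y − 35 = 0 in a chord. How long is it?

2√17

Centre (5, −5), r² = 85. Perpendicular distance d from centre to line = |34| / √17 = 34/√17.
Half the chord is √(r² − d²) = √(17), so the full chord is 2√17.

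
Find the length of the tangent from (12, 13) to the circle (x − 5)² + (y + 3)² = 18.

The centre is (5, −3) and r = 3√2. The square of the distance from P to the centre is 49 + 256 = 305.
Power of the point: PT² = |PO|² − r² = 287, so PT = √287.

√287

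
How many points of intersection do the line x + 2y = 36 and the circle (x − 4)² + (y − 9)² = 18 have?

0

Substituting the line into the circle gives 5x² − 68x + 316 = 0.
Discriminant = (−68)² − 4·5·(316) = −1696 < 0.
No real roots: the line does not meet the circle.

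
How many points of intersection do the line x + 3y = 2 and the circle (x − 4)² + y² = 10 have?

d² = (1·4 + 3·0 − (2))²/10 = 2/5; r² = 10.
Since d² < r², the line cuts the circle twice.

2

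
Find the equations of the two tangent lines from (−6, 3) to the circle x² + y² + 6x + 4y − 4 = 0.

A line y − (3) = m(x − (−6)) is tangent when its distance from (−3, −2) is √17:
[m·(3) − (−5)]² = 17(m² + 1)
4m² − 15m − 4 = 0, so m = −1/4 or m = 4.
Through (−6, 3) these give x + 4y = 6 and 4x − y = −27.

x + 4y = 6 and 4x − y = −27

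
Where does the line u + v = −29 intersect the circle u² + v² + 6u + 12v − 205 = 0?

(−18, −11) and (−8, −21)

From the line, v = −u − 29. Substituting:
2u² + 52u + 288 = 0  ⟹  u² + 26u + 144 = 0
u = −8 or u = −18, giving (−8, −21) and (−18, −11).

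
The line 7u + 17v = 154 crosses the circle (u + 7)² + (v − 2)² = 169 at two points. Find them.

(−12, 14) and (5, 7)

From the line, v = (154 − 7u)/17. Substituting:
338u² + 2366u − 20280 = 0  ⟹  u² + 7u − 60 = 0
u = 5 or u = −12, giving (5, 7) and (−12, 14).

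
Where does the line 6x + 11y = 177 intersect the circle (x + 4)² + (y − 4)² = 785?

(−20, 27) and (24, 3)

Substitute y = (177 − 6x)/11:
157x² − 628x − 75360 = 0  ⟹  x² − 4x − 480 = 0
x = 24 or x = −20, giving (24, 3) and (−20, 27).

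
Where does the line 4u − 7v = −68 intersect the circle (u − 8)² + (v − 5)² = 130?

Express v = (68 + 4u)/7 and substitute into the circle:
65u² − 520u − 2145 = 0  ⟹  u² − 8u − 33 = 0
u = 11 or u = −3, giving (11, 16) and (−3, 8).

(−3, 8) and (11, 16)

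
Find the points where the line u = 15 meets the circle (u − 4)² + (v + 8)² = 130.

The line gives u = 15. Substituting into the circle:
v² + 16v + 55 = 0
v = −5 or v = −11, giving (15, −5) and (15, −11).

(15, −11) and (15, −5)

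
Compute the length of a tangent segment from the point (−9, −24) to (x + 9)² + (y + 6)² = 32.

With centre O = (−9, −6), |OP|² = 324 and r² = 32.
The tangent meets the radius at right angles, so tangent² = |PO|² − r² = 324 − 32 = 292.

2√73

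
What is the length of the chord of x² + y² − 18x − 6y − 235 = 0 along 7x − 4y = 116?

4√65

From the line, y = (−116 + 7x)/4. Substituting:
65x² − 2080x + 12480 = 0  ⟹  x² − 32x + 192 = 0
x = 24 or x = 8, giving (24, 13) and (8, −15).
|(24, 13) − (8, −15)| = √((16)² + (28)²) = 4√65.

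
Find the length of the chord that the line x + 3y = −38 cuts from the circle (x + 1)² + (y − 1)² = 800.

The distance from (−1, 1) to the line is 40/√10, and r² = 800.
Chord = 2√(r² − d²) = 2·√(640) = 16√10.

16√10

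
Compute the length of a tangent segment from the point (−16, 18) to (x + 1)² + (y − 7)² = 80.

√266

With centre O = (−1, 7), |OP|² = 346 and r² = 80.
By the tangent–radius right angle, tangent length = √(|PO|² − r²) = √266.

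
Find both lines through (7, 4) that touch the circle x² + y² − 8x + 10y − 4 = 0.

A line y − (4) = m(x − (7)) is tangent when its distance from (4, −5) is 3√5:
(−3m − (−9))² = 45(m² + 1)
2m² + 3m − 2 = 0, so m = −2 or m = 1/2.
Through (7, 4) these give 2x + y = 18 and x − 2y = −1.

2x + y = 18 and x − 2y = −1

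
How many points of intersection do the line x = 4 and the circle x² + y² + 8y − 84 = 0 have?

Substituting the line into the circle gives y² + 8y − 68 = 0.
Discriminant = (8)² − 4·1·(−68) = 336 > 0.
Two real roots: the line is a secant.

2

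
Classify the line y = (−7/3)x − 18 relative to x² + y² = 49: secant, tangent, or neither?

Centre (0, 0), r² = 49. Distance² from centre to line = (54)²/58 = 1458/29.
Since d² > r², the line lies outside the circle.

neither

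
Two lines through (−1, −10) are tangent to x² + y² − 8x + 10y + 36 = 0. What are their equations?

A line y − (−10) = m(x − (−1)) is tangent when its distance from (4, −5) is √5:
(5m − (5))² = 5(m² + 1)
2m² − 5m + 2 = 0, so m = 2 or m = 1/2.
Through (−1, −10) these give 2x − y = 8 and x − 2y = 19.

2x − y = 8 and x − 2y = 19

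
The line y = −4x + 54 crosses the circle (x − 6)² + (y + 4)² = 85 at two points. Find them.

(13, 2) and (15, −6)

Substitute y = −4x + 54:
17x² − 476x + 3315 = 0  ⟹  x² − 28x + 195 = 0
x = 15 or x = 13, giving (15, −6) and (13, 2).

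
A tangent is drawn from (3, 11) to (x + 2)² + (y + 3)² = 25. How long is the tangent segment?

Centre (−2, −3), r² = 25. |PO|² = (5)² + (14)² = 221.
By the tangent–radius right angle, tangent length = √(|PO|² − r²) = √196 = 14.

14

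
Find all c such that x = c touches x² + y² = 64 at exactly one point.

Tangency holds when the distance from the centre (0, 0) to the line equals the radius 8:
|1·0 + 0·0 − c| / √1 = 8
|c| = 8, so c = 8 or c = −8.

c = −8 or c = 8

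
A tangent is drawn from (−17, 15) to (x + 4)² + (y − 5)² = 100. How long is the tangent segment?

The centre is (−4, 5) and r = 10. The square of the distance from P to the centre is 169 + 100 = 269.
By the tangent–radius right angle, tangent length = √(|PO|² − r²) = √169 = 13.

13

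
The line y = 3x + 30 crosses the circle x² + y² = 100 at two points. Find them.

(−10, 0) and (−8, 6)

From the line, y = 3x + 30. Substituting:
10x² + 180x + 800 = 0  ⟹  x² + 18x + 80 = 0
x = −8 or x = −10, giving (−8, 6) and (−10, 0).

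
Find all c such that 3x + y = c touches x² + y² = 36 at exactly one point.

Tangency holds when the distance from the centre (0, 0) to the line equals the radius 6:
|3·0 + 1·0 − c| / √10 = 6
|c| = 6√10.

c = ±6√10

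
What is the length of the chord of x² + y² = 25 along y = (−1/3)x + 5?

Express y = (15 − x)/3 and substitute into the circle:
10x² − 30x = 0  ⟹  x² − 3x = 0
x = 3 or x = 0, giving (3, 4) and (0, 5).
|(3, 4) − (0, 5)| = √((3)² + (−1)²) = √10.

√10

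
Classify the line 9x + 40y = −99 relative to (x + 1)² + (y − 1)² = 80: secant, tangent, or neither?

secant

d² = (9·(−1) + 40·1 − (−99))²/1681 = 16900/1681; r² = 80.
Since d² < r², the line cuts the circle twice.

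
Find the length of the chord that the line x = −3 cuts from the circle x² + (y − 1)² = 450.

Centre (0, 1), r² = 450. Perpendicular distance d from centre to line = |3| / √1 = 3.
Half the chord is √(r² − d²) = √(441), so the full chord is 42.

42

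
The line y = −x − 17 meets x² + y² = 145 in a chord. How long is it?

Centre (0, 0), r² = 145. Perpendicular distance d from centre to line = |17| / √2 = 17/√2.
Half the chord is √(r² − d²) = √(1/2), so the full chord is √2.

√2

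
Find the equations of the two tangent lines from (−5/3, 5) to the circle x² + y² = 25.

Write the tangent as mx − y + (5 − m·(−5/3)) = 0 and set its distance from the centre to 5:
[m·(5/3) − (−5)]² = 25(m² + 1)
4m² − 3m = 0, so m = 0 or m = 3/4.
With m = 0: y = 5. With m = 3/4: 3x − 4y = −25.

y = 5 and 3x − 4y = −25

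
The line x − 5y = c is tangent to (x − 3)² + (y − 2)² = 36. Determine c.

c = −7 ± 6√26

Tangency holds when the distance from the centre (3, 2) to the line equals the radius 6:
|1·3 − 5·2 − c| / √26 = 6
|c − (−7)| = 6√26.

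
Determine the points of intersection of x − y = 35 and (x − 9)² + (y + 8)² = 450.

Substitute y = x − 35:
2x² − 72x + 360 = 0  ⟹  x² − 36x + 180 = 0
x = 30 or x = 6, giving (30, −5) and (6, −29).

(6, −29) and (30, −5)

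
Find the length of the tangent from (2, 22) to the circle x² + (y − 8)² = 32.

With centre O = (0, 8), |OP|² = 200 and r² = 32.
By the tangent–radius right angle, tangent length = √(|PO|² − r²) = √168 = 2√42.

2√42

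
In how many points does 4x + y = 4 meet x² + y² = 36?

2

Substituting the line into the circle gives 17x² − 32x − 20 = 0.
Δ = 1024 − (−1360) = 2384.
Two real roots: the line is a secant.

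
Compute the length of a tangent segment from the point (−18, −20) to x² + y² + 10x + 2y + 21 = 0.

5√21

With centre O = (−5, −1), |OP|² = 530 and r² = 5.
The tangent meets the radius at right angles, so tangent² = |PO|² − r² = 530 − 5 = 525.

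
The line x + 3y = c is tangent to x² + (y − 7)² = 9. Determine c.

c = 21 ± 3√10

For a tangent, require d(centre, line) = r = 3.
|1·0 + 3·7 − c| / √10 = 3
|c − (21)| = 3√10.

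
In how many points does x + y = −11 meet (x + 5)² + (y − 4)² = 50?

Substituting the line into the circle gives 2x² + 40x + 200 = 0.
Δ = 1600 − 1600 = 0.
A repeated root: the line is tangent.

1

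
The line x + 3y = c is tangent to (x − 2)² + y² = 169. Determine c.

c = 2 ± 13√10

The line touches the circle iff its distance from (2, 0) is 13:
|1·2 + 3·0 − c| / √10 = 13
|c − (2)| = 13√10.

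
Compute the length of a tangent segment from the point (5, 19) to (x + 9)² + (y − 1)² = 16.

6√14

The centre is (−9, 1) and r = 4. The square of the distance from P to the centre is 196 + 324 = 520.
By the tangent–radius right angle, tangent length = √(|PO|² − r²) = √504 = 6√14.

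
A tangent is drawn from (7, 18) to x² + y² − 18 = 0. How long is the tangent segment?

√355

Centre (0, 0), r² = 18. |PO|² = (7)² + (18)² = 373.
By the tangent–radius right angle, tangent length = √(|PO|² − r²) = √355.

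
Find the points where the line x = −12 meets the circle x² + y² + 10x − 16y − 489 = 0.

The line gives x = −12. Substituting into the circle:
y² − 16y − 465 = 0
y = 31 or y = −15, giving (−12, 31) and (−12, −15).

(−12, −15) and (−12, 31)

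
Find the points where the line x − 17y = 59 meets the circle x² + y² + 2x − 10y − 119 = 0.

(−9, −4) and (8, −3)

Express y = (−59 + x)/17 and substitute into the circle:
290x² + 290x − 20880 = 0  ⟹  x² + x − 72 = 0
x = 8 or x = −9, giving (8, −3) and (−9, −4).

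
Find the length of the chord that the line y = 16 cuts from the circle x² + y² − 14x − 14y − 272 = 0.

34

Centre (7, 7), r² = 370. Perpendicular distance d from centre to line = |−9| / √1 = 9.
Chord = 2√(r² − d²) = 2·√(289) = 34.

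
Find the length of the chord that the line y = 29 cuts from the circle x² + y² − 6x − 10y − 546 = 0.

Centre (3, 5), r² = 580. Perpendicular distance d from centre to line = |−24| / √1 = 24.
Half the chord is √(r² − d²) = √(4), so the full chord is 4.

4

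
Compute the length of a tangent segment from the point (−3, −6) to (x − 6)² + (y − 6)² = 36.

3√21

With centre O = (6, 6), |OP|² = 225 and r² = 36.
By the tangent–radius right angle, tangent length = √(|PO|² − r²) = √189 = 3√21.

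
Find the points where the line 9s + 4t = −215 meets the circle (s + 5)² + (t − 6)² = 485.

(−27, 7) and (−19, −11)

From the line, t = (−215 − 9s)/4. Substituting:
97s² + 4462s + 49761 = 0  ⟹  s² + 46s + 513 = 0
s = −19 or s = −27, giving (−19, −11) and (−27, 7).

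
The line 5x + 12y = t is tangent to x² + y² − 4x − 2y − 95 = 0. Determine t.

t = −108 or t = 152

The line touches the circle iff its distance from (2, 1) is 10:
|5·2 + 12·1 − t| / √169 = 10
|t − (22)| = 10·13, so t = 152 or t = −108.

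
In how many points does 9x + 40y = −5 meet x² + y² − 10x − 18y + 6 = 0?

Substituting the line into the circle gives 1681x² − 9430x + 13225 = 0.
Δ = 88924900 − 88924900 = 0.
A repeated root: the line is tangent.

1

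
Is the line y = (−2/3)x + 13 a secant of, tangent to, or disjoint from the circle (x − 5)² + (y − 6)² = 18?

Substituting the line into the circle gives 13x² − 174x + 504 = 0.
Δ = 30276 − 26208 = 4068.
Two real roots: the line is a secant.

secant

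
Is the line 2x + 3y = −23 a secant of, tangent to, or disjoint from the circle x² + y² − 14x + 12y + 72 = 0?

disjoint

d² = (2·7 + 3·(−6) − (−23))²/13 = 361/13; r² = 13.
Since d² > r², the line lies outside the circle.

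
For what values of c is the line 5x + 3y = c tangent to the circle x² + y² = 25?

c = ±5√34

The line touches the circle iff its distance from (0, 0) is 5:
|5·0 + 3·0 − c| / √34 = 5
|c| = 5√34.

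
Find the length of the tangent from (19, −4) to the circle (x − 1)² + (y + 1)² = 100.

√233

With centre O = (1, −1), |OP|² = 333 and r² = 100.
By the tangent–radius right angle, tangent length = √(|PO|² − r²) = √233.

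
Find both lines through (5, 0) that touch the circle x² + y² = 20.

Let a tangent through (5, 0) have slope m. Its distance from (0, 0) must equal 2√5:
(−5m − (0))² = 20(m² + 1)
m² − 4 = 0, so m = −2 or m = 2.
Through (5, 0) these give 2x + y = 10 and 2x − y = 10.

2x + y = 10 and 2x − y = 10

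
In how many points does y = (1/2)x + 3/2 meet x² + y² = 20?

Centre (0, 0), r² = 20. Distance² from centre to line = (3)²/5 = 9/5.
Since d² < r², the line cuts the circle twice.

2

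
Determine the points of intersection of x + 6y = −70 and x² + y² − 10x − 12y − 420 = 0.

(−10, −10) and (14, −14)

Express y = (−70 − x)/6 and substitute into the circle:
37x² − 148x − 5180 = 0  ⟹  x² − 4x − 140 = 0
x = 14 or x = −10, giving (14, −14) and (−10, −10).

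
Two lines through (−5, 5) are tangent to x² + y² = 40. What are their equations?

3x − y = −20 and x − 3y = −20

Write the tangent as mx − y + (5 − m·(−5)) = 0 and set its distance from the centre to 2√10:
(5m − (−5))² = 40(m² + 1)
3m² − 10m + 3 = 0, so m = 3 or m = 1/3.
With m = 3: 3x − y = −20. With m = 1/3: x − 3y = −20.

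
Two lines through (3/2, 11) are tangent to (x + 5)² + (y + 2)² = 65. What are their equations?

A line y − (11) = m(x − (3/2)) is tangent when its distance from (−5, −2) is √65:
[m·(−13/2) − (−13)]² = 65(m² + 1)
7m² + 52m − 32 = 0, so m = −8 or m = 4/7.
With m = −8: 8x + y = 23. With m = 4/7: 4x − 7y = −71.

8x + y = 23 and 4x − 7y = −71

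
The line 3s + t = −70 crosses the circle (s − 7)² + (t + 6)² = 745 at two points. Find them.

(−20, −10) and (−17, −19)

Express t = −3s − 70 and substitute into the circle:
10s² + 370s + 3400 = 0  ⟹  s² + 37s + 340 = 0
s = −17 or s = −20, giving (−17, −19) and (−20, −10).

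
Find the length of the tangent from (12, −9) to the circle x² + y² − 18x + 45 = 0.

Centre (9, 0), r² = 36. |PO|² = (3)² + (−9)² = 90.
The tangent meets the radius at right angles, so tangent² = |PO|² − r² = 90 − 36 = 54.

3√6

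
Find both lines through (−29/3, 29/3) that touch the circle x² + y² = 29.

2x + 5y = 29 and 5x + 2y = −29

Let a tangent through (−29/3, 29/3) have slope m. Its distance from (0, 0) must equal √29:
[m·(29/3) − (−29/3)]² = 29(m² + 1)
10m² + 29m + 10 = 0, so m = −2/5 or m = −5/2.
Through (−29/3, 29/3) these give 2x + 5y = 29 and 5x + 2y = −29.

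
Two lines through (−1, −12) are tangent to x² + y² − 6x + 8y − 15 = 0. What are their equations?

x − 3y = 35 and 3x + y = −15

A line y − (−12) = m(x − (−1)) is tangent when its distance from (3, −4) is 2√10:
(4m − (8))² = 40(m² + 1)
3m² + 8m − 3 = 0, so m = 1/3 or m = −3.
Through (−1, −12) these give x − 3y = 35 and 3x + y = −15.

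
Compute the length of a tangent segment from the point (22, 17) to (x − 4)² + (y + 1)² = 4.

With centre O = (4, −1), |OP|² = 648 and r² = 4.
Power of the point: PT² = |PO|² − r² = 644, so PT = 2√161.

2√161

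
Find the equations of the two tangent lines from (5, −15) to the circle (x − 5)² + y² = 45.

Let a tangent through (5, −15) have slope m. Its distance from (5, 0) must equal 3√5:
(0m − (15))² = 45(m² + 1)
m² − 4 = 0, so m = −2 or m = 2.
With m = −2: 2x + y = −5. With m = 2: 2x − y = 25.

2x + y = −5 and 2x − y = 25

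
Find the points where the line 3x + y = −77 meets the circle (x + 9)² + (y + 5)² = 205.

(−23, −8) and (−22, −11)

From the line, y = −3x − 77. Substituting:
10x² + 450x + 5060 = 0  ⟹  x² + 45x + 506 = 0
x = −22 or x = −23, giving (−22, −11) and (−23, −8).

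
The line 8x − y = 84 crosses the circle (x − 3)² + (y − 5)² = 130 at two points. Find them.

Substitute y = 8x − 84:
65x² − 1430x + 7800 = 0  ⟹  x² − 22x + 120 = 0
x = 12 or x = 10, giving (12, 12) and (10, −4).

(10, −4) and (12, 12)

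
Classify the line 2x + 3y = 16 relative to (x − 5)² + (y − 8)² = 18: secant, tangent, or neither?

d² = (2·5 + 3·8 − (16))²/13 = 324/13; r² = 18.
Since d² > r², the line lies outside the circle.

neither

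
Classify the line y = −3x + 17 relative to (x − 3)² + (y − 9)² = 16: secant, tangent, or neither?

Substituting the line into the circle gives 10x² − 54x + 57 = 0.
Δ = 2916 − 2280 = 636.
Two real roots: the line is a secant.

secant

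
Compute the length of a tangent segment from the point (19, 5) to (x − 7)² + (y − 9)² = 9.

√151

With centre O = (7, 9), |OP|² = 160 and r² = 9.
The tangent meets the radius at right angles, so tangent² = |PO|² − r² = 160 − 9 = 151.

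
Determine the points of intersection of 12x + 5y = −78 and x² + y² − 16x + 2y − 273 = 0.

(−9, 6) and (1, −18)

Express y = (−78 − 12x)/5 and substitute into the circle:
169x² + 1352x − 1521 = 0  ⟹  x² + 8x − 9 = 0
x = 1 or x = −9, giving (1, −18) and (−9, 6).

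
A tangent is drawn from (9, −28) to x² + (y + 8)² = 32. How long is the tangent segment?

With centre O = (0, −8), |OP|² = 481 and r² = 32.
Power of the point: PT² = |PO|² − r² = 449, so PT = √449.

√449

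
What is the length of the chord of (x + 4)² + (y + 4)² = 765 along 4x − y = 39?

Substitute y = 4x − 39:
17x² − 272x + 476 = 0  ⟹  x² − 16x + 28 = 0
x = 14 or x = 2, giving (14, 17) and (2, −31).
|(14, 17) − (2, −31)| = √((12)² + (48)²) = 12√17.

12√17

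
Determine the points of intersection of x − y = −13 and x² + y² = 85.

Substitute y = x + 13:
2x² + 26x + 84 = 0  ⟹  x² + 13x + 42 = 0
x = −6 or x = −7, giving (−6, 7) and (−7, 6).

(−7, 6) and (−6, 7)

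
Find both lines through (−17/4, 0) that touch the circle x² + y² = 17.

4x − y = −17 and 4x + y = −17

Let a tangent through (−17/4, 0) have slope m. Its distance from (0, 0) must equal √17:
(17/4m − (0))² = 17(m² + 1)
m² − 16 = 0, so m = 4 or m = −4.
Through (−17/4, 0) these give 4x − y = −17 and 4x + y = −17.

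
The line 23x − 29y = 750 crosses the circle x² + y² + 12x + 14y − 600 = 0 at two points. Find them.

(−9, −33) and (20, −10)

From the line, y = (−750 + 23x)/29. Substituting:
1370x² − 15070x − 246600 = 0  ⟹  x² − 11x − 180 = 0
x = 20 or x = −9, giving (20, −10) and (−9, −33).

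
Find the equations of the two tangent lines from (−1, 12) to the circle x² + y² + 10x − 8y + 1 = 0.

x − 3y = −37 and 3x + y = 9

Let a tangent through (−1, 12) have slope m. Its distance from (−5, 4) must equal 2√10:
[m·(−4) − (−8)]² = 40(m² + 1)
3m² + 8m − 3 = 0, so m = 1/3 or m = −3.
Through (−1, 12) these give x − 3y = −37 and 3x + y = 9.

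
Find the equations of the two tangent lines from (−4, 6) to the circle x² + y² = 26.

Write the tangent as mx − y + (6 − m·(−4)) = 0 and set its distance from the centre to √26:
[m·(4) − (−6)]² = 26(m² + 1)
5m² − 24m − 5 = 0, so m = 5 or m = −1/5.
Through (−4, 6) these give 5x − y = −26 and x + 5y = 26.

5x − y = −26 and x + 5y = 26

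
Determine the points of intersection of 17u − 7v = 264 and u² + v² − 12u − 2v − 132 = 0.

From the line, v = (−264 + 17u)/7. Substituting:
338u² − 9802u + 66924 = 0  ⟹  u² − 29u + 198 = 0
u = 18 or u = 11, giving (18, 6) and (11, −11).

(11, −11) and (18, 6)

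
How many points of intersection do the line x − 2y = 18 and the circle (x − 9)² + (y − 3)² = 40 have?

0

Substituting the line into the circle gives 5x² − 120x + 740 = 0.
Discriminant = (−120)² − 4·5·(740) = −400 < 0.
No real roots: the line does not meet the circle.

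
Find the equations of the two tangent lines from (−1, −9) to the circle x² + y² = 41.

5x + 4y = −41 and 4x − 5y = 41

Let a tangent through (−1, −9) have slope m. Its distance from (0, 0) must equal √41:
[m·(1) − (9)]² = 41(m² + 1)
20m² + 9m − 20 = 0, so m = −5/4 or m = 4/5.
Through (−1, −9) these give 5x + 4y = −41 and 4x − 5y = 41.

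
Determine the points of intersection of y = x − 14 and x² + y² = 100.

(6, −8) and (8, −6)

Substitute y = x − 14:
2x² − 28x + 96 = 0  ⟹  x² − 14x + 48 = 0
x = 8 or x = 6, giving (8, −6) and (6, −8).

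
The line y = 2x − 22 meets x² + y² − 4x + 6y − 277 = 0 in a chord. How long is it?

14√5

The distance from (2, −3) to the line is 15/√5, and r² = 290.
Half the chord is √(r² − d²) = √(245), so the full chord is 14√5.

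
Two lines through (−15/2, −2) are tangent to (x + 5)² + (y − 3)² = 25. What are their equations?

y = −2 and 4x + 3y = −36

Let a tangent through (−15/2, −2) have slope m. Its distance from (−5, 3) must equal 5:
[m·(5/2) − (5)]² = 25(m² + 1)
3m² + 4m = 0, so m = 0 or m = −4/3.
With m = 0: y = −2. With m = −4/3: 4x + 3y = −36.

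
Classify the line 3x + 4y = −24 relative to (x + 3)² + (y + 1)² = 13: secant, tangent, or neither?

secant

d² = (3·(−3) + 4·(−1) − (−24))²/25 = 121/25; r² = 13.
Since d² < r², the line cuts the circle twice.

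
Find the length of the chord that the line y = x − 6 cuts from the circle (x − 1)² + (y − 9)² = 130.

Centre (1, 9), r² = 130. Perpendicular distance d from centre to line = |−14| / √2 = 14/√2.
Chord = 2√(r² − d²) = 2·√(32) = 8√2.

8√2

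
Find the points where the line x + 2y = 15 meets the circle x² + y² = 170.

Express y = (15 − x)/2 and substitute into the circle:
5x² − 30x − 455 = 0  ⟹  x² − 6x − 91 = 0
x = 13 or x = −7, giving (13, 1) and (−7, 11).

(−7, 11) and (13, 1)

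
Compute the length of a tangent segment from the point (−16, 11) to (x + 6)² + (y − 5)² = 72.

8

The centre is (−6, 5) and r = 6√2. The square of the distance from P to the centre is 100 + 36 = 136.
The tangent meets the radius at right angles, so tangent² = |PO|² − r² = 136 − 72 = 64.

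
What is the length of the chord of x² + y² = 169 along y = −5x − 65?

√26

Centre (0, 0), r² = 169. Perpendicular distance d from centre to line = |65| / √26 = 65/√26.
Chord = 2√(r² − d²) = 2·√(13/2) = √26.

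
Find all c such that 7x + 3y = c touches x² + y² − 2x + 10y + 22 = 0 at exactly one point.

The line touches the circle iff its distance from (1, −5) is 2:
|7·1 + 3·(−5) − c| / √58 = 2
|c − (−8)| = 2√58.

c = −8 ± 2√58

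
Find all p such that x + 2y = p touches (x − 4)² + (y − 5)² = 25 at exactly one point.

p = 14 ± 5√5

The line touches the circle iff its distance from (4, 5) is 5:
|1·4 + 2·5 − p| / √5 = 5
|p − (14)| = 5√5.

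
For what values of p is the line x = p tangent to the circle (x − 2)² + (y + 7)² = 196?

p = −12 or p = 16

Tangency holds when the distance from the centre (2, −7) to the line equals the radius 14:
|1·2 + 0·(−7) − p| / √1 = 14
|p − (2)| = 14, so p = 16 or p = −12.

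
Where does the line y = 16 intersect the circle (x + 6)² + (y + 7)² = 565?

Substitute y = 16:
x² + 12x = 0
x = 0 or x = −12, giving (0, 16) and (−12, 16).

(−12, 16) and (0, 16)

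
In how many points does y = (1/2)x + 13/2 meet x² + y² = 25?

0

Substituting the line into the circle gives 5x² + 26x + 69 = 0.
Δ = 676 − 1380 = −704.
No real roots: the line does not meet the circle.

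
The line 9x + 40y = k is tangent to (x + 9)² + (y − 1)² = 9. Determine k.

k = −164 or k = 82

The line touches the circle iff its distance from (−9, 1) is 3:
|9·(−9) + 40·1 − k| / √1681 = 3
|k − (−41)| = 3·41, so k = 82 or k = −164.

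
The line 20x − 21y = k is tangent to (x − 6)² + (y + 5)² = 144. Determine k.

Tangency holds when the distance from the centre (6, −5) to the line equals the radius 12:
|20·6 − 21·(−5) − k| / √841 = 12
|k − (225)| = 12·29, so k = 573 or k = −123.

k = −123 or k = 573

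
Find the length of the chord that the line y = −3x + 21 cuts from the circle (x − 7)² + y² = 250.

10√10

The distance from (7, 0) to the line is 0/√10, and r² = 250.
Chord = 2√(r² − d²) = 2·√(250) = 10√10.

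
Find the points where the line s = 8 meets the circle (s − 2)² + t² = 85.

The line gives s = 8. Substituting into the circle:
t² − 49 = 0
t = 7 or t = −7, giving (8, 7) and (8, −7).

(8, −7) and (8, 7)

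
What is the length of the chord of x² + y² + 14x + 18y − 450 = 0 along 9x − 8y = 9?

The distance from (−7, −9) to the line is 0/√145, and r² = 580.
Chord = 2√(r² − d²) = 2·√(580) = 4√145.

4√145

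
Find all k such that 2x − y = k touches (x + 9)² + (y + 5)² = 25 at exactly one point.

k = −13 ± 5√5

Tangency holds when the distance from the centre (−9, −5) to the line equals the radius 5:
|2·(−9) − 1·(−5) − k| / √5 = 5
|k − (−13)| = 5√5.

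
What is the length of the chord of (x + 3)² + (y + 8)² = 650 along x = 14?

The line gives x = 14. Substituting into the circle:
y² + 16y − 297 = 0
y = 11 or y = −27, giving (14, 11) and (14, −27).
Chord length = distance between (14, 11) and (14, −27) = √1444 = 38.

38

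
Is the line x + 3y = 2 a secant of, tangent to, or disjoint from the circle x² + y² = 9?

Centre (0, 0), r² = 9. Distance² from centre to line = (−2)²/10 = 2/5.
Since d² < r², the line cuts the circle twice.

secant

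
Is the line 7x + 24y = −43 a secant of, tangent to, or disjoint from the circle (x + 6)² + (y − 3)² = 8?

d² = (7·(−6) + 24·3 − (−43))²/625 = 5329/625; r² = 8.
Since d² > r², the line lies outside the circle.

disjoint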